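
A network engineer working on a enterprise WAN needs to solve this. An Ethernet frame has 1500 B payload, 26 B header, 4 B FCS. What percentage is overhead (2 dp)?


Given: payload = 1500 B, header = 26 B, trailer = 4 B
Overhead bytes = header + trailer = 26 + 4 = 30
Total frame = payload + overhead = 1500 + 30 = 1530
Overhead % = 30 / 1530 * 100 = 1.9608% -> 1.96% (2 dp)

1.96


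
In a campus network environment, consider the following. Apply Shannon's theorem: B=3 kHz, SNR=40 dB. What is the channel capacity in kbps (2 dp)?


Given: B = 3 kHz, SNR = 40 dB
SNR linear = 10^(40/10) = 10000
1 + SNR = 10001
log2(10001) = 13.2878566418
C = 3 * 1000 * 13.2878566418 = 39863.5699 bps
C = 39.863570 kbps -> 39.86 kbps (2 dp)

39.86


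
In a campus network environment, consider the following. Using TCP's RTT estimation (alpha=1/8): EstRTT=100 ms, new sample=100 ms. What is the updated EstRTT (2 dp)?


Given: EstRTT = 100 ms, SampleRTT = 100 ms, alpha = 1/8
New EstRTT = (1 - alpha) * EstRTT + alpha * SampleRTT
(7/8) * 100 = 87.5
(1/8) * 100 = 12.5
New EstRTT = 87.5 + 12.5 = 100 ms -> 100.00 ms (2 dp)

100.00


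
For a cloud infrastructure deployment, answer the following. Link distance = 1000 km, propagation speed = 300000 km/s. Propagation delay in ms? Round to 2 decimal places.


Given: distance = 1000 km, speed = 300000 km/s
Delay = distance / speed = 1000 / 300000 seconds
Delay in ms = 1000 * 1000 / 300000
Delay = 3.3333 ms
Rounded to 2 dp = 3.33 ms

3.33


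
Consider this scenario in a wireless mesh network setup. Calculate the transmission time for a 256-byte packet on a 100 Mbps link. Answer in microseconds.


Given: packet = 256 bytes, bandwidth = 100 Mbps
Packet in bits = 256 * 8 = 2048 bits
Bandwidth = 100 * 10^6 = 100000000 bps
Time = 2048 / 100000000 seconds
Time in us = 2048 * 10^6 / 100000000 = 20.48

20.48


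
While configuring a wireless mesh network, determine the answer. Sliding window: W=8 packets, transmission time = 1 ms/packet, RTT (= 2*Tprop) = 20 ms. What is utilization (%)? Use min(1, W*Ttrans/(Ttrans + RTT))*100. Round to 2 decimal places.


Given: W = 8, Ttrans = 1 ms, RTT = 20 ms (= 2 * Tprop, Tprop = 10 ms)
Cycle time = Ttrans + RTT = 1 + 20 = 21 ms (first packet sent until its ACK returns)
W * Ttrans = 8 * 1 = 8 ms of sending per cycle
W * Ttrans / (Ttrans + RTT) = 8 / 21 = 0.380952
U = min(1, 0.380952) = 0.380952
U% = 38.10%

38.10


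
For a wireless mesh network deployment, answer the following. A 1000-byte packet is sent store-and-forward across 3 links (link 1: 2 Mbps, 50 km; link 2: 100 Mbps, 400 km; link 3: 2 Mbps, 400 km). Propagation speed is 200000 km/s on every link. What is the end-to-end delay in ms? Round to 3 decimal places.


Packet = 1000 bytes = 8000 bits. Store-and-forward: sum (t_trans + t_prop) per link.
Link 1: t_trans = 8000/(2*10^6) s = 4.0000 ms; t_prop = 50/200000 s = 0.2500 ms; subtotal = 4.2500 ms
Link 2: t_trans = 8000/(100*10^6) s = 0.0800 ms; t_prop = 400/200000 s = 2.0000 ms; subtotal = 2.0800 ms
Link 3: t_trans = 8000/(2*10^6) s = 4.0000 ms; t_prop = 400/200000 s = 2.0000 ms; subtotal = 6.0000 ms
End-to-end = 4.2500 + 2.0800 + 6.0000 = 12.3300 ms -> 12.330 ms (3 dp)

12.330


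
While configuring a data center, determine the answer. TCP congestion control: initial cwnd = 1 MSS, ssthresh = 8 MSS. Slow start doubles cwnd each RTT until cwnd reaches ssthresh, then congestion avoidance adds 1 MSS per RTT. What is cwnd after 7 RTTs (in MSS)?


RTT 0: cwnd = 1 MSS (initial)
RTT 1: cwnd = 2 MSS (slow start, doubled)
RTT 2: cwnd = 4 MSS (slow start, doubled)
RTT 3: cwnd = 8 MSS (slow start, doubled)
RTT 4: cwnd = 9 MSS (congestion avoidance, +1)
RTT 5: cwnd = 10 MSS (congestion avoidance, +1)
RTT 6: cwnd = 11 MSS (congestion avoidance, +1)
RTT 7: cwnd = 12 MSS (congestion avoidance, +1)

12


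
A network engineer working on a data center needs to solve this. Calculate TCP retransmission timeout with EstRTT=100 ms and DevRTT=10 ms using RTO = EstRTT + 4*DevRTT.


Given: EstRTT = 100 ms, DevRTT = 10 ms
Timeout = EstRTT + 4 * DevRTT
4 * DevRTT = 4 * 10 = 40
Timeout = 100 + 40 = 140 ms

140


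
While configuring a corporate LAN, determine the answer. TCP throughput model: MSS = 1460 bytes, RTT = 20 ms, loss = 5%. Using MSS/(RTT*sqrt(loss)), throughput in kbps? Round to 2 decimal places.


Given: MSS = 1460 bytes, RTT = 20 ms, loss = 5%
RTT in seconds = 20 / 1000 = 0.02
Loss rate = 5% = 0.05
sqrt(loss) = sqrt(0.05) = 0.223606797750
Throughput (bytes/s) = 1460 / (0.02 * 0.223606797750) = 326465.9247
Throughput (kbps) = 326465.9247 * 8 / 1000 = 2611.727398 -> 2611.73 kbps (2 dp)

2611.73


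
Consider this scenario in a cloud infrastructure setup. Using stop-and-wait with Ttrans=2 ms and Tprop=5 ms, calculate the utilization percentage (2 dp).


Given: Ttrans = 2 ms, Tprop = 5 ms
RTT = 2 * Tprop = 2 * 5 = 10 ms
U = Ttrans / (Ttrans + RTT)
U = 2 / (2 + 10)
U = 2 / 12 = 0.166667
U% = 16.67%

16.67


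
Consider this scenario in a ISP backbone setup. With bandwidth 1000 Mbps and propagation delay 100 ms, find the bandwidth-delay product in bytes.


Given: bandwidth = 1000 Mbps, delay = 100 ms
BDP in bits = 1000 * 10^6 * 100 / 1000
BDP in bits = 100000000
BDP in bytes = 100000000 / 8 = 12500000

12500000


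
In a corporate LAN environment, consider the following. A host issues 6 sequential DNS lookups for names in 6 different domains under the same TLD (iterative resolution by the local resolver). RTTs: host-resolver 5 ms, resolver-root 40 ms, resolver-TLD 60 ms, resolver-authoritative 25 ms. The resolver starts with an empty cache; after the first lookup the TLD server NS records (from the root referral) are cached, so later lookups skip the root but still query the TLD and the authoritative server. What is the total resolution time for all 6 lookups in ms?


Lookup 1 (cold cache): local + root + TLD + auth = 5 + 40 + 60 + 25 = 130 ms
Lookups 2..6 (TLD NS cached -> skip root; new domain -> still ask TLD and auth): local + TLD + auth = 5 + 60 + 25 = 90 ms each
Remaining 5 lookups: 5 * 90 = 450 ms
Total = 130 + 450 = 580 ms

580


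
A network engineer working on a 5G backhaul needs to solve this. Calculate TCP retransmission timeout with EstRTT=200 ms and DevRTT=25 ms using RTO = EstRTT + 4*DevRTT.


Given: EstRTT = 200 ms, DevRTT = 25 ms
Timeout = EstRTT + 4 * DevRTT
4 * DevRTT = 4 * 25 = 100
Timeout = 200 + 100 = 300 ms

300


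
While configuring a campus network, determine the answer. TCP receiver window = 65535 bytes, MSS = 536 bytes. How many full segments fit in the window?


Given: RWND = 65535 bytes, MSS = 536 bytes
Full segments = floor(RWND / MSS)
Full segments = floor(65535 / 536)
Full segments = floor(122.2668) = 122

122


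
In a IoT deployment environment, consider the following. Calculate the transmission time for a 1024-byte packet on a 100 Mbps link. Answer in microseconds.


Given: packet = 1024 bytes, bandwidth = 100 Mbps
Packet in bits = 1024 * 8 = 8192 bits
Bandwidth = 100 * 10^6 = 100000000 bps
Time = 8192 / 100000000 seconds
Time in us = 8192 * 10^6 / 100000000 = 81.92

81.92


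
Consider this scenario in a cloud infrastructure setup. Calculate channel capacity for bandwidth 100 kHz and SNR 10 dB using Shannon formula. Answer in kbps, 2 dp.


Given: B = 100 kHz, SNR = 10 dB
SNR linear = 10^(10/10) = 10
1 + SNR = 11
log2(11) = 3.4594316186
C = 100 * 1000 * 3.4594316186 = 345943.1619 bps
C = 345.943162 kbps -> 345.94 kbps (2 dp)

345.94


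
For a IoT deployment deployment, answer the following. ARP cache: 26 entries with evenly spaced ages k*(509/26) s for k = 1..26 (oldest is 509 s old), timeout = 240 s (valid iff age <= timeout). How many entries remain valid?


Ages are k * 509/26 s for k = 1..26 (spacing = 19.5769 s).
Entry k is valid iff k * 509/26 <= 240 iff k <= 26 * 240 / 509 = 12.2593
n_valid = floor(12.2593) = 12
(n_stale = 26 - 12 = 14)

12


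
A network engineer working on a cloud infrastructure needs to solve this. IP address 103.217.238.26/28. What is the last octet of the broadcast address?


Given: IP = 103.217.238.26, prefix = /28
Host bits = 32 - 28 = 4
Network last octet = 26 AND mask = 16
Host part size = 2^4 - 1 = 15
Broadcast last octet = 16 OR 15 = 31

31


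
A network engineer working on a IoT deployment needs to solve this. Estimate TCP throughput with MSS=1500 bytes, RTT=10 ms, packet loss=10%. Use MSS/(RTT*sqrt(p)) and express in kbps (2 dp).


Given: MSS = 1500 bytes, RTT = 10 ms, loss = 10%
RTT in seconds = 10 / 1000 = 0.01
Loss rate = 10% = 0.1
sqrt(loss) = sqrt(0.1) = 0.316227766017
Throughput (bytes/s) = 1500 / (0.01 * 0.316227766017) = 474341.6490
Throughput (kbps) = 474341.6490 * 8 / 1000 = 3794.733192 -> 3794.73 kbps (2 dp)

3794.73


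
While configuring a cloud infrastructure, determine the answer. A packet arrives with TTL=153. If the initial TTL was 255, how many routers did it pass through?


Given: initial TTL = 255, received TTL = 153
Hops = initial TTL - received TTL
Hops = 255 - 153 = 102

102


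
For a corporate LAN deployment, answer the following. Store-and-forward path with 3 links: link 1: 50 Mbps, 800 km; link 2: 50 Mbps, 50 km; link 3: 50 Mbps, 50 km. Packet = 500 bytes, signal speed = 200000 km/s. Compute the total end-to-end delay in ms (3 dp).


Packet = 500 bytes = 4000 bits. Store-and-forward: sum (t_trans + t_prop) per link.
Link 1: t_trans = 4000/(50*10^6) s = 0.0800 ms; t_prop = 800/200000 s = 4.0000 ms; subtotal = 4.0800 ms
Link 2: t_trans = 4000/(50*10^6) s = 0.0800 ms; t_prop = 50/200000 s = 0.2500 ms; subtotal = 0.3300 ms
Link 3: t_trans = 4000/(50*10^6) s = 0.0800 ms; t_prop = 50/200000 s = 0.2500 ms; subtotal = 0.3300 ms
End-to-end = 4.0800 + 0.3300 + 0.3300 = 4.7400 ms -> 4.740 ms (3 dp)

4.740


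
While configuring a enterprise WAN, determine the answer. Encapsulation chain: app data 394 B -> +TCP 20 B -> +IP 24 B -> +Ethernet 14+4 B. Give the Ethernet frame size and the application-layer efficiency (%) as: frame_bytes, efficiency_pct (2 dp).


TCP segment = 394 + 20 = 414 B
IP packet = 414 + 24 = 438 B
Ethernet frame = 438 + 14 + 4 = 456 B
Efficiency = app / frame = 394 / 456 = 0.864035 = 86.4035% -> 86.40% (2 dp)

456, 86.40


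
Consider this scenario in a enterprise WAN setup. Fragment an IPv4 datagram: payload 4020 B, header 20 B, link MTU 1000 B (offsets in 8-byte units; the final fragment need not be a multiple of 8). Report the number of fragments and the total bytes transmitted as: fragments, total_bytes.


Max data per non-final fragment = floor((MTU - header)/8)*8 = floor((1000 - 20)/8)*8 = floor(980/8)*8 = 976 B
Final fragment needs no 8-byte alignment: it can carry up to MTU - header = 980 B
Non-final fragments needed = ceil((payload - 980) / 976) = ceil(3040/976) = ceil(3.1148) = 4
Number of fragments = 4 + 1 = 5
Fragment sizes (data): 4 * 976 B + 116 B (last, 116 <= 980 OK)
Total bytes sent = payload + n_frags * header = 4020 + 5*20 = 4020 + 100 = 4120 B

5, 4120


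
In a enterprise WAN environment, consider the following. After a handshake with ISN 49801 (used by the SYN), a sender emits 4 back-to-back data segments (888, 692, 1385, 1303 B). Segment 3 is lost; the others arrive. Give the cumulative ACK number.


SYN uses sequence number 49801; first data byte = ISN + 1 = 49802.
Segment 1: SEQ = 49802, len = 888 B, covers [49802, 50689]
Segment 2: SEQ = 50690, len = 692 B, covers [50690, 51381]
Segment 3: SEQ = 51382, len = 1385 B, covers [51382, 52766] [LOST]
Segment 4: SEQ = 52767, len = 1303 B, covers [52767, 54069]
In-order data received: bytes [49802, 51381] (segments 1..2).
Segment 3 missing -> gap begins at byte 51382; later segments buffered out of order.
Cumulative ACK = next expected in-order byte = 49802 + 888 + 692 = 51382

51382


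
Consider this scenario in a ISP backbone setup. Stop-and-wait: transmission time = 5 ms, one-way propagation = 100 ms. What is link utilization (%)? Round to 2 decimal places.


Given: Ttrans = 5 ms, Tprop = 100 ms
RTT = 2 * Tprop = 2 * 100 = 200 ms
U = Ttrans / (Ttrans + RTT)
U = 5 / (5 + 200)
U = 5 / 205 = 0.02439
U% = 2.44%

2.44


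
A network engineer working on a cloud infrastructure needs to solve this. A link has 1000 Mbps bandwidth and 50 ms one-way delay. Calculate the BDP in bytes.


Given: bandwidth = 1000 Mbps, delay = 50 ms
BDP in bits = 1000 * 10^6 * 50 / 1000
BDP in bits = 50000000
BDP in bytes = 50000000 / 8 = 6250000

6250000


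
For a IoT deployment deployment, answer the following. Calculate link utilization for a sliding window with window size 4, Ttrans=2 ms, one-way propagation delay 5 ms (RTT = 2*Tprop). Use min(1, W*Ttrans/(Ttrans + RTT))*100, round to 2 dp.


Given: W = 4, Ttrans = 2 ms, RTT = 10 ms (= 2 * Tprop, Tprop = 5 ms)
Cycle time = Ttrans + RTT = 2 + 10 = 12 ms (first packet sent until its ACK returns)
W * Ttrans = 4 * 2 = 8 ms of sending per cycle
W * Ttrans / (Ttrans + RTT) = 8 / 12 = 0.666667
U = min(1, 0.666667) = 0.666667
U% = 66.67%

66.67


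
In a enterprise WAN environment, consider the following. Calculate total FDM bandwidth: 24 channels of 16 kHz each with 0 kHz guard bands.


Given: 24 channels, 16 kHz each, guard = 0 kHz
Channel bandwidth = 24 * 16 = 384 kHz
Guard bands = 23 gaps * 0 kHz = 0 kHz
Total = 384 + 0 = 384 kHz

384


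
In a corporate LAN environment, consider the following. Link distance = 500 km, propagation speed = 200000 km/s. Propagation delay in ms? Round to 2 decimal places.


Given: distance = 500 km, speed = 200000 km/s
Delay = distance / speed = 500 / 200000 seconds
Delay in ms = 500 * 1000 / 200000
Delay = 2.5000 ms
Rounded to 2 dp = 2.50 ms

2.50


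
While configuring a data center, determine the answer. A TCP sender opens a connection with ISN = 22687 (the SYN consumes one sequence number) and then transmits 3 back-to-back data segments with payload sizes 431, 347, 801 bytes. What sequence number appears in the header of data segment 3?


The SYN occupies sequence number ISN = 22687, so the first data byte is ISN + 1 = 22688.
SEQ of data segment i = (ISN + 1) + sum of payload sizes of segments 1..i-1.
Segment 1: SEQ = 22688, payload = 431 bytes
Segment 2: SEQ = 23119, payload = 347 bytes
Segment 3: SEQ = 23466, payload = 801 bytes
SEQ of segment 3 = 22688 + 431 + 347 = 23466

23466


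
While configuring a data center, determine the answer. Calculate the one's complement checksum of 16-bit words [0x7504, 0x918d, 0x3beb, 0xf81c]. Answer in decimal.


Given words: [0x7504, 0x918d, 0x3beb, 0xf81c]
Step 1: Sum all words
Raw sum = 29956 + 37261 + 15339 + 63516 = 146072
Step 2: Fold carry: (15000 + 2) = 15002
One's complement = ~15002 & 0xFFFF = 50533

50533


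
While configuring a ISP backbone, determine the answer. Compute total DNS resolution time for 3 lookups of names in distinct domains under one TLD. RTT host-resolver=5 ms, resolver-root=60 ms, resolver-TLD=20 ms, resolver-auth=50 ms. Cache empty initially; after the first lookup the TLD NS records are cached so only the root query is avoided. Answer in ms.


Lookup 1 (cold cache): local + root + TLD + auth = 5 + 60 + 20 + 50 = 135 ms
Lookups 2..3 (TLD NS cached -> skip root; new domain -> still ask TLD and auth): local + TLD + auth = 5 + 20 + 50 = 75 ms each
Remaining 2 lookups: 2 * 75 = 150 ms
Total = 135 + 150 = 285 ms

285


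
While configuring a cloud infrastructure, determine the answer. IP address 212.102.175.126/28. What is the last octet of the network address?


Given: IP = 212.102.175.126, prefix = /28
Subnet mask = 255.255.255.240
Last octet of IP: 126
Last octet of mask: 240
Network last octet = 126 AND 240 = 112

112


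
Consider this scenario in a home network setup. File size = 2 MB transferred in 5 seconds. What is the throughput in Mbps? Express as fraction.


Given: file = 2 MB, time = 5 s
File in Mb = 2 * 8 = 16 Mb
Throughput = 16 / 5 Mbps
Throughput = 16/5 Mbps

16/5


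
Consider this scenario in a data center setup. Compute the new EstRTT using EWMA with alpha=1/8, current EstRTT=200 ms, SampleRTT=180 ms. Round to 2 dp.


Given: EstRTT = 200 ms, SampleRTT = 180 ms, alpha = 1/8
New EstRTT = (1 - alpha) * EstRTT + alpha * SampleRTT
(7/8) * 200 = 175
(1/8) * 180 = 22.5
New EstRTT = 175 + 22.5 = 197.5 ms -> 197.50 ms (2 dp)

197.50


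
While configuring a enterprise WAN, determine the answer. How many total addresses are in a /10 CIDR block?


Given: CIDR prefix /10
Host bits = 32 - 10 = 22
Total addresses = 2^22 = 4194304

4194304


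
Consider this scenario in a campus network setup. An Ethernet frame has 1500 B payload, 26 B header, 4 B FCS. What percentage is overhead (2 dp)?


Given: payload = 1500 B, header = 26 B, trailer = 4 B
Overhead bytes = header + trailer = 26 + 4 = 30
Total frame = payload + overhead = 1500 + 30 = 1530
Overhead % = 30 / 1530 * 100 = 1.9608% -> 1.96% (2 dp)

1.96


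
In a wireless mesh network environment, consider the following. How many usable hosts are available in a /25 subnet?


Given: subnet mask /25
Host bits = 32 - 25 = 7
Total addresses = 2^7 = 128
Usable hosts = 128 - 2 (network + broadcast) = 126

126


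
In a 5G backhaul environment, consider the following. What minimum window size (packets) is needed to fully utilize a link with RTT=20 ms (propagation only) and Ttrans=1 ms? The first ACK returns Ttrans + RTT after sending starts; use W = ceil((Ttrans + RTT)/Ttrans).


Given: Ttrans = 1 ms, RTT = 20 ms (= 2 * Tprop, Tprop = 10 ms)
Time until first ACK returns = Ttrans + RTT = 1 + 20 = 21 ms
Need W * Ttrans >= Ttrans + RTT  ->  W >= (Ttrans + RTT) / Ttrans
(Ttrans + RTT) / Ttrans = 21 / 1 = 21
W_min = ceil(21) = 21

21


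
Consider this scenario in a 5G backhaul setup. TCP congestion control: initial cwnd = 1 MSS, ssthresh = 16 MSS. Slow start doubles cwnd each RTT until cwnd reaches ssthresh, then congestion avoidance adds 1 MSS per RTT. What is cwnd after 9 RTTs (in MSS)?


RTT 0: cwnd = 1 MSS (initial)
RTT 1: cwnd = 2 MSS (slow start, doubled)
RTT 2: cwnd = 4 MSS (slow start, doubled)
RTT 3: cwnd = 8 MSS (slow start, doubled)
RTT 4: cwnd = 16 MSS (slow start, doubled)
RTT 5: cwnd = 17 MSS (congestion avoidance, +1)
RTT 6: cwnd = 18 MSS (congestion avoidance, +1)
RTT 7: cwnd = 19 MSS (congestion avoidance, +1)
RTT 8: cwnd = 20 MSS (congestion avoidance, +1)
RTT 9: cwnd = 21 MSS (congestion avoidance, +1)

21


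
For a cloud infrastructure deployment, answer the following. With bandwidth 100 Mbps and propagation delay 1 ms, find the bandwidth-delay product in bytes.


Given: bandwidth = 100 Mbps, delay = 1 ms
BDP in bits = 100 * 10^6 * 1 / 1000
BDP in bits = 100000
BDP in bytes = 100000 / 8 = 12500

12500


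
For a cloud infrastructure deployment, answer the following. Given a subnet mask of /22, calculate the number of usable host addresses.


Given: subnet mask /22
Host bits = 32 - 22 = 10
Total addresses = 2^10 = 1024
Usable hosts = 1024 - 2 (network + broadcast) = 1022

1022


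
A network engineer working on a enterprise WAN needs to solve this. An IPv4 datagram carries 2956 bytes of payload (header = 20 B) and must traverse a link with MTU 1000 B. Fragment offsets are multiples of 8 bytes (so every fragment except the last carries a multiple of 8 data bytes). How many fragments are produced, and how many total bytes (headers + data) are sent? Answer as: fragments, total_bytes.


Max data per non-final fragment = floor((MTU - header)/8)*8 = floor((1000 - 20)/8)*8 = floor(980/8)*8 = 976 B
Final fragment needs no 8-byte alignment: it can carry up to MTU - header = 980 B
Non-final fragments needed = ceil((payload - 980) / 976) = ceil(1976/976) = ceil(2.0246) = 3
Number of fragments = 3 + 1 = 4
Fragment sizes (data): 3 * 976 B + 28 B (last, 28 <= 980 OK)
Total bytes sent = payload + n_frags * header = 2956 + 4*20 = 2956 + 80 = 3036 B

4, 3036


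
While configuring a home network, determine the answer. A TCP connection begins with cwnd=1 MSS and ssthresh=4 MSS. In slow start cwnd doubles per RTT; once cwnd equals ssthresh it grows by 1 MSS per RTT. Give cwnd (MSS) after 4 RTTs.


RTT 0: cwnd = 1 MSS (initial)
RTT 1: cwnd = 2 MSS (slow start, doubled)
RTT 2: cwnd = 4 MSS (slow start, doubled)
RTT 3: cwnd = 5 MSS (congestion avoidance, +1)
RTT 4: cwnd = 6 MSS (congestion avoidance, +1)

6


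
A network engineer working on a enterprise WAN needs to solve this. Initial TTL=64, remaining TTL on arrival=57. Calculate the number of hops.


Given: initial TTL = 64, received TTL = 57
Hops = initial TTL - received TTL
Hops = 64 - 57 = 7

7


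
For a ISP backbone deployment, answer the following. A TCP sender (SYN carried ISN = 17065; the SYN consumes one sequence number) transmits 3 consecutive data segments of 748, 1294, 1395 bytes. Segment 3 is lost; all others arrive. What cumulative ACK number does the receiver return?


SYN uses sequence number 17065; first data byte = ISN + 1 = 17066.
Segment 1: SEQ = 17066, len = 748 B, covers [17066, 17813]
Segment 2: SEQ = 17814, len = 1294 B, covers [17814, 19107]
Segment 3: SEQ = 19108, len = 1395 B, covers [19108, 20502] [LOST]
In-order data received: bytes [17066, 19107] (segments 1..2).
Segment 3 missing -> gap begins at byte 19108.
Cumulative ACK = next expected in-order byte = 17066 + 748 + 1294 = 19108

19108


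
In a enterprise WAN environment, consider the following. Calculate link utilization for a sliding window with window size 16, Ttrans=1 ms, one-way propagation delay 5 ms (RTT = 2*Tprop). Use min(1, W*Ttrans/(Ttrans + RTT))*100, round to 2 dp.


Given: W = 16, Ttrans = 1 ms, RTT = 10 ms (= 2 * Tprop, Tprop = 5 ms)
Cycle time = Ttrans + RTT = 1 + 10 = 11 ms (first packet sent until its ACK returns)
W * Ttrans = 16 * 1 = 16 ms of sending per cycle
W * Ttrans / (Ttrans + RTT) = 16 / 11 = 1.454545
U = min(1, 1.454545) = 1.000000
U% = 100.00%

100.00


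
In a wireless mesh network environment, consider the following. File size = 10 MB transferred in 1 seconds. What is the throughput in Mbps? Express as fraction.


Given: file = 10 MB, time = 1 s
File in Mb = 10 * 8 = 80 Mb
Throughput = 80 / 1 Mbps
Throughput = 80 Mbps

80


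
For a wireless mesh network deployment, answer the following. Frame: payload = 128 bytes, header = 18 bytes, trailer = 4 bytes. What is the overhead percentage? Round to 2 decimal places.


Given: payload = 128 B, header = 18 B, trailer = 4 B
Overhead bytes = header + trailer = 18 + 4 = 22
Total frame = payload + overhead = 128 + 22 = 150
Overhead % = 22 / 150 * 100 = 14.6667% -> 14.67% (2 dp)

14.67


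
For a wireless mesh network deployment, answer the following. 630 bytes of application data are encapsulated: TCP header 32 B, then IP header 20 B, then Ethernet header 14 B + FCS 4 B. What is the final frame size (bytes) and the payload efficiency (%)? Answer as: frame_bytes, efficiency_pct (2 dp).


TCP segment = 630 + 32 = 662 B
IP packet = 662 + 20 = 682 B
Ethernet frame = 682 + 14 + 4 = 700 B
Efficiency = app / frame = 630 / 700 = 0.900000 = 90.0000% -> 90.00% (2 dp)

700, 90.00


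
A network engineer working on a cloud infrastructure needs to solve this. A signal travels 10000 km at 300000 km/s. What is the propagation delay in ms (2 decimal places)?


Given: distance = 10000 km, speed = 300000 km/s
Delay = distance / speed = 10000 / 300000 seconds
Delay in ms = 10000 * 1000 / 300000
Delay = 33.3333 ms
Rounded to 2 dp = 33.33 ms

33.33


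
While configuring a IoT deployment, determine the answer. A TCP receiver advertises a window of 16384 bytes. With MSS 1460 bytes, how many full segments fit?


Given: RWND = 16384 bytes, MSS = 1460 bytes
Full segments = floor(RWND / MSS)
Full segments = floor(16384 / 1460)
Full segments = floor(11.2219) = 11

11


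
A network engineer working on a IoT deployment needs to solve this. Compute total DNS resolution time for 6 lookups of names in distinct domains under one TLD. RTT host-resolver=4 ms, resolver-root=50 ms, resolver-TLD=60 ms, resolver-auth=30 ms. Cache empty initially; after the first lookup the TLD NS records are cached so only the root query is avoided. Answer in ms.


Lookup 1 (cold cache): local + root + TLD + auth = 4 + 50 + 60 + 30 = 144 ms
Lookups 2..6 (TLD NS cached -> skip root; new domain -> still ask TLD and auth): local + TLD + auth = 4 + 60 + 30 = 94 ms each
Remaining 5 lookups: 5 * 94 = 470 ms
Total = 144 + 470 = 614 ms

614


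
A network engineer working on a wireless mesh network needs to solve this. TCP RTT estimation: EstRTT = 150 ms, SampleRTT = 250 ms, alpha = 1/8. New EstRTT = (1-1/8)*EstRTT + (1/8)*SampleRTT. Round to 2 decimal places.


Given: EstRTT = 150 ms, SampleRTT = 250 ms, alpha = 1/8
New EstRTT = (1 - alpha) * EstRTT + alpha * SampleRTT
(7/8) * 150 = 131.25
(1/8) * 250 = 31.25
New EstRTT = 131.25 + 31.25 = 162.5 ms -> 162.50 ms (2 dp)

162.50


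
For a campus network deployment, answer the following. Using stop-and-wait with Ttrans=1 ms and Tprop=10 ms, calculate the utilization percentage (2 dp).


Given: Ttrans = 1 ms, Tprop = 10 ms
RTT = 2 * Tprop = 2 * 10 = 20 ms
U = Ttrans / (Ttrans + RTT)
U = 1 / (1 + 20)
U = 1 / 21 = 0.047619
U% = 4.76%

4.76


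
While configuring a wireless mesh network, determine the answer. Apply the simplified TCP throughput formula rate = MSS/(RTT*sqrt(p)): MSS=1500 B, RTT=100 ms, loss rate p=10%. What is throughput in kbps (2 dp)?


Given: MSS = 1500 bytes, RTT = 100 ms, loss = 10%
RTT in seconds = 100 / 1000 = 0.1
Loss rate = 10% = 0.1
sqrt(loss) = sqrt(0.1) = 0.316227766017
Throughput (bytes/s) = 1500 / (0.1 * 0.316227766017) = 47434.1649
Throughput (kbps) = 47434.1649 * 8 / 1000 = 379.473319 -> 379.47 kbps (2 dp)

379.47


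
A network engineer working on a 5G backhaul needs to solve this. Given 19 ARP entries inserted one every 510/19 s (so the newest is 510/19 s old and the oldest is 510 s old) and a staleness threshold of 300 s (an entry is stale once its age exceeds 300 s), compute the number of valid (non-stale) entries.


Ages are k * 510/19 s for k = 1..19 (spacing = 26.8421 s).
Entry k is valid iff k * 510/19 <= 300 iff k <= 19 * 300 / 510 = 11.1765
n_valid = floor(11.1765) = 11
(n_stale = 19 - 11 = 8)

11


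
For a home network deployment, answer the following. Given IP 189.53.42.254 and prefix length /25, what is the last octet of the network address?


Given: IP = 189.53.42.254, prefix = /25
Subnet mask = 255.255.255.128
Last octet of IP: 254
Last octet of mask: 128
Network last octet = 254 AND 128 = 128

128


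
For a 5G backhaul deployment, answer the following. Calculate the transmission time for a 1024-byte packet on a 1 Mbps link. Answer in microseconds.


Given: packet = 1024 bytes, bandwidth = 1 Mbps
Packet in bits = 1024 * 8 = 8192 bits
Bandwidth = 1 * 10^6 = 1000000 bps
Time = 8192 / 1000000 seconds
Time in us = 8192 * 10^6 / 1000000 = 8192

8192


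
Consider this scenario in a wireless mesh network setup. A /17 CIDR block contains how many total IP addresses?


Given: CIDR prefix /17
Host bits = 32 - 17 = 15
Total addresses = 2^15 = 32768

32768


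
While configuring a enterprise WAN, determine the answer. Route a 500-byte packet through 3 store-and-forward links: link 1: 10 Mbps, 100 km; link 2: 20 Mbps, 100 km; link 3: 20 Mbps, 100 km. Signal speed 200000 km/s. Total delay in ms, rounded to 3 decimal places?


Packet = 500 bytes = 4000 bits. Store-and-forward: sum (t_trans + t_prop) per link.
Link 1: t_trans = 4000/(10*10^6) s = 0.4000 ms; t_prop = 100/200000 s = 0.5000 ms; subtotal = 0.9000 ms
Link 2: t_trans = 4000/(20*10^6) s = 0.2000 ms; t_prop = 100/200000 s = 0.5000 ms; subtotal = 0.7000 ms
Link 3: t_trans = 4000/(20*10^6) s = 0.2000 ms; t_prop = 100/200000 s = 0.5000 ms; subtotal = 0.7000 ms
End-to-end = 0.9000 + 0.7000 + 0.7000 = 2.3000 ms -> 2.300 ms (3 dp)

2.300


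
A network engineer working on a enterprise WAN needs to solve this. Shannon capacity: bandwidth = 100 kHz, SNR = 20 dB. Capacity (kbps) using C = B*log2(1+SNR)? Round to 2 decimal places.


Given: B = 100 kHz, SNR = 20 dB
SNR linear = 10^(20/10) = 100
1 + SNR = 101
log2(101) = 6.6582114828
C = 100 * 1000 * 6.6582114828 = 665821.1483 bps
C = 665.821148 kbps -> 665.82 kbps (2 dp)

665.82


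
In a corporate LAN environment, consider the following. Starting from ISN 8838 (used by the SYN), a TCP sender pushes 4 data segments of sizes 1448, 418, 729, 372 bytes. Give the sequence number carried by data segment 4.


The SYN occupies sequence number ISN = 8838, so the first data byte is ISN + 1 = 8839.
SEQ of data segment i = (ISN + 1) + sum of payload sizes of segments 1..i-1.
Segment 1: SEQ = 8839, payload = 1448 bytes
Segment 2: SEQ = 10287, payload = 418 bytes
Segment 3: SEQ = 10705, payload = 729 bytes
Segment 4: SEQ = 11434, payload = 372 bytes
SEQ of segment 4 = 8839 + 1448 + 418 + 729 = 11434

11434


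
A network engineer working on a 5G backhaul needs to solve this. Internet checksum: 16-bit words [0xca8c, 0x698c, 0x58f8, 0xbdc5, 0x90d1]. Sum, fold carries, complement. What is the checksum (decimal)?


Given words: [0xca8c, 0x698c, 0x58f8, 0xbdc5, 0x90d1]
Step 1: Sum all words
Raw sum = 51852 + 27020 + 22776 + 48581 + 37073 = 187302
Step 2: Fold carry: (56230 + 2) = 56232
One's complement = ~56232 & 0xFFFF = 9303

9303


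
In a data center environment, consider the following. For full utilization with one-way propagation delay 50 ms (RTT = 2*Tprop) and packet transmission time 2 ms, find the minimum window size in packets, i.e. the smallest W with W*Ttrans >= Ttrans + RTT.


Given: Ttrans = 2 ms, RTT = 100 ms (= 2 * Tprop, Tprop = 50 ms)
Time until first ACK returns = Ttrans + RTT = 2 + 100 = 102 ms
Need W * Ttrans >= Ttrans + RTT  ->  W >= (Ttrans + RTT) / Ttrans
(Ttrans + RTT) / Ttrans = 102 / 2 = 51
W_min = ceil(51) = 51

51


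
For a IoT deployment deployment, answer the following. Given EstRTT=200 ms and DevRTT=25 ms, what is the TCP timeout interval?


Given: EstRTT = 200 ms, DevRTT = 25 ms
Timeout = EstRTT + 4 * DevRTT
4 * DevRTT = 4 * 25 = 100
Timeout = 200 + 100 = 300 ms

300


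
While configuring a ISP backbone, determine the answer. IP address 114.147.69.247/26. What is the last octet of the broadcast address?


Given: IP = 114.147.69.247, prefix = /26
Host bits = 32 - 26 = 6
Network last octet = 247 AND mask = 192
Host part size = 2^6 - 1 = 63
Broadcast last octet = 192 OR 63 = 255

255


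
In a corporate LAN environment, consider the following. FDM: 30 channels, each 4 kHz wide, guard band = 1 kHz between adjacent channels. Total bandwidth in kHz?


Given: 30 channels, 4 kHz each, guard = 1 kHz
Channel bandwidth = 30 * 4 = 120 kHz
Guard bands = 29 gaps * 1 kHz = 29 kHz
Total = 120 + 29 = 149 kHz

149


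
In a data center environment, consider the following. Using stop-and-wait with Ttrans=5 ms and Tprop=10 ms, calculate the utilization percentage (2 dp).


Given: Ttrans = 5 ms, Tprop = 10 ms
RTT = 2 * Tprop = 2 * 10 = 20 ms
U = Ttrans / (Ttrans + RTT)
U = 5 / (5 + 20)
U = 5 / 25 = 0.2
U% = 20.00%

20.00


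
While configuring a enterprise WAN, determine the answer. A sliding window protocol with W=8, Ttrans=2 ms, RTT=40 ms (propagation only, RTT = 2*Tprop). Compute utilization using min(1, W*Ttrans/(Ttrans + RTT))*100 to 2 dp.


Given: W = 8, Ttrans = 2 ms, RTT = 40 ms (= 2 * Tprop, Tprop = 20 ms)
Cycle time = Ttrans + RTT = 2 + 40 = 42 ms (first packet sent until its ACK returns)
W * Ttrans = 8 * 2 = 16 ms of sending per cycle
W * Ttrans / (Ttrans + RTT) = 16 / 42 = 0.380952
U = min(1, 0.380952) = 0.380952
U% = 38.10%

38.10


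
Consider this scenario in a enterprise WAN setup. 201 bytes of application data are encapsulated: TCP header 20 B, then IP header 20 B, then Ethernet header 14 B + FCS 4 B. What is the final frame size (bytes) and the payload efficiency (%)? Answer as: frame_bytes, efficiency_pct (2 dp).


TCP segment = 201 + 20 = 221 B
IP packet = 221 + 20 = 241 B
Ethernet frame = 241 + 14 + 4 = 259 B
Efficiency = app / frame = 201 / 259 = 0.776062 = 77.6062% -> 77.61% (2 dp)

259, 77.61


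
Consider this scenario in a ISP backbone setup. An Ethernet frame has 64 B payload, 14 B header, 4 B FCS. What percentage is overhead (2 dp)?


Given: payload = 64 B, header = 14 B, trailer = 4 B
Overhead bytes = header + trailer = 14 + 4 = 18
Total frame = payload + overhead = 64 + 18 = 82
Overhead % = 18 / 82 * 100 = 21.9512% -> 21.95% (2 dp)

21.95


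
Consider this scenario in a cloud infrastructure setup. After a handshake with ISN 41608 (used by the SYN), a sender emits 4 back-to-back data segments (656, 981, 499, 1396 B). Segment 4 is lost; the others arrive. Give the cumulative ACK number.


SYN uses sequence number 41608; first data byte = ISN + 1 = 41609.
Segment 1: SEQ = 41609, len = 656 B, covers [41609, 42264]
Segment 2: SEQ = 42265, len = 981 B, covers [42265, 43245]
Segment 3: SEQ = 43246, len = 499 B, covers [43246, 43744]
Segment 4: SEQ = 43745, len = 1396 B, covers [43745, 45140] [LOST]
In-order data received: bytes [41609, 43744] (segments 1..3).
Segment 4 missing -> gap begins at byte 43745.
Cumulative ACK = next expected in-order byte = 41609 + 656 + 981 + 499 = 43745

43745


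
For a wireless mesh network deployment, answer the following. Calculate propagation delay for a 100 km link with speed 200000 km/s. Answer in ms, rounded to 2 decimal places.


Given: distance = 100 km, speed = 200000 km/s
Delay = distance / speed = 100 / 200000 seconds
Delay in ms = 100 * 1000 / 200000
Delay = 0.5000 ms
Rounded to 2 dp = 0.50 ms

0.50


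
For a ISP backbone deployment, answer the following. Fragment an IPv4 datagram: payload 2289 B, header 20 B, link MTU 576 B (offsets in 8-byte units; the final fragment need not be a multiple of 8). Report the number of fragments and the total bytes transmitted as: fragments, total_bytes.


Max data per non-final fragment = floor((MTU - header)/8)*8 = floor((576 - 20)/8)*8 = floor(556/8)*8 = 552 B
Final fragment needs no 8-byte alignment: it can carry up to MTU - header = 556 B
Non-final fragments needed = ceil((payload - 556) / 552) = ceil(1733/552) = ceil(3.1395) = 4
Number of fragments = 4 + 1 = 5
Fragment sizes (data): 4 * 552 B + 81 B (last, 81 <= 556 OK)
Total bytes sent = payload + n_frags * header = 2289 + 5*20 = 2289 + 100 = 2389 B

5, 2389


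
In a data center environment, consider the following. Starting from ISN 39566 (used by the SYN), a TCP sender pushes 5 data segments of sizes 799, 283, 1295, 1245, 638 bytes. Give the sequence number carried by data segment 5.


The SYN occupies sequence number ISN = 39566, so the first data byte is ISN + 1 = 39567.
SEQ of data segment i = (ISN + 1) + sum of payload sizes of segments 1..i-1.
Segment 1: SEQ = 39567, payload = 799 bytes
Segment 2: SEQ = 40366, payload = 283 bytes
Segment 3: SEQ = 40649, payload = 1295 bytes
Segment 4: SEQ = 41944, payload = 1245 bytes
Segment 5: SEQ = 43189, payload = 638 bytes
SEQ of segment 5 = 39567 + 799 + 283 + 1295 + 1245 = 43189

43189


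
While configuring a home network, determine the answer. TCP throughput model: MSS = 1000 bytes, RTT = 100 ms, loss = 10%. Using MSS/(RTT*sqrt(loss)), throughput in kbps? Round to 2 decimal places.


Given: MSS = 1000 bytes, RTT = 100 ms, loss = 10%
RTT in seconds = 100 / 1000 = 0.1
Loss rate = 10% = 0.1
sqrt(loss) = sqrt(0.1) = 0.316227766017
Throughput (bytes/s) = 1000 / (0.1 * 0.316227766017) = 31622.7766
Throughput (kbps) = 31622.7766 * 8 / 1000 = 252.982213 -> 252.98 kbps (2 dp)

252.98


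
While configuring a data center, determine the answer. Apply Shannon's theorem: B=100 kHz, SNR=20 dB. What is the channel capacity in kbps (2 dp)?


Given: B = 100 kHz, SNR = 20 dB
SNR linear = 10^(20/10) = 100
1 + SNR = 101
log2(101) = 6.6582114828
C = 100 * 1000 * 6.6582114828 = 665821.1483 bps
C = 665.821148 kbps -> 665.82 kbps (2 dp)

665.82


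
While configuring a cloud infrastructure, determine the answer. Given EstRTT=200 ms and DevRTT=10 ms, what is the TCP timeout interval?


Given: EstRTT = 200 ms, DevRTT = 10 ms
Timeout = EstRTT + 4 * DevRTT
4 * DevRTT = 4 * 10 = 40
Timeout = 200 + 40 = 240 ms

240


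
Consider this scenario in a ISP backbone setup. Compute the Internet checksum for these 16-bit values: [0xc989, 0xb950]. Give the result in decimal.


Given words: [0xc989, 0xb950]
Step 1: Sum all words
Raw sum = 51593 + 47440 = 99033
Step 2: Fold carry: (33497 + 1) = 33498
One's complement = ~33498 & 0xFFFF = 32037

32037


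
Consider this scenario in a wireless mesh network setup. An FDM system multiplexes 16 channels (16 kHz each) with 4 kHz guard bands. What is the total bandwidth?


Given: 16 channels, 16 kHz each, guard = 4 kHz
Channel bandwidth = 16 * 16 = 256 kHz
Guard bands = 15 gaps * 4 kHz = 60 kHz
Total = 256 + 60 = 316 kHz

316


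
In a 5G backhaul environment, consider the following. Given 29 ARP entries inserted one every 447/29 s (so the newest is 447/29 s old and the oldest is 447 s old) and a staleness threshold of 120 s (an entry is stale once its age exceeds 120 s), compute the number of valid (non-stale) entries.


Ages are k * 447/29 s for k = 1..29 (spacing = 15.4138 s).
Entry k is valid iff k * 447/29 <= 120 iff k <= 29 * 120 / 447 = 7.7852
n_valid = floor(7.7852) = 7
(n_stale = 29 - 7 = 22)

7


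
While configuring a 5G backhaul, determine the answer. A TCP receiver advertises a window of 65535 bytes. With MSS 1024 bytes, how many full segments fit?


Given: RWND = 65535 bytes, MSS = 1024 bytes
Full segments = floor(RWND / MSS)
Full segments = floor(65535 / 1024)
Full segments = floor(63.999) = 63

63


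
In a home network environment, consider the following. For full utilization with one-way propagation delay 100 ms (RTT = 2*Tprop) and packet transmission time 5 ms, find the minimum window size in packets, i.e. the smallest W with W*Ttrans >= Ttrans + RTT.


Given: Ttrans = 5 ms, RTT = 200 ms (= 2 * Tprop, Tprop = 100 ms)
Time until first ACK returns = Ttrans + RTT = 5 + 200 = 205 ms
Need W * Ttrans >= Ttrans + RTT  ->  W >= (Ttrans + RTT) / Ttrans
(Ttrans + RTT) / Ttrans = 205 / 5 = 41
W_min = ceil(41) = 41

41


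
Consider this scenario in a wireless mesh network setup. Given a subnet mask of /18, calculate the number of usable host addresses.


Given: subnet mask /18
Host bits = 32 - 18 = 14
Total addresses = 2^14 = 16384
Usable hosts = 16384 - 2 (network + broadcast) = 16382

16382


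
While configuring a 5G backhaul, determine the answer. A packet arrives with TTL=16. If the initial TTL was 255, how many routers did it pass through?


Given: initial TTL = 255, received TTL = 16
Hops = initial TTL - received TTL
Hops = 255 - 16 = 239

239


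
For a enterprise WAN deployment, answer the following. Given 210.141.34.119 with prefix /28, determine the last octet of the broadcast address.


Given: IP = 210.141.34.119, prefix = /28
Host bits = 32 - 28 = 4
Network last octet = 119 AND mask = 112
Host part size = 2^4 - 1 = 15
Broadcast last octet = 112 OR 15 = 127

127


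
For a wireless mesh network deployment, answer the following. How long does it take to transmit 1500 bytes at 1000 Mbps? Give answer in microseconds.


Given: packet = 1500 bytes, bandwidth = 1000 Mbps
Packet in bits = 1500 * 8 = 12000 bits
Bandwidth = 1000 * 10^6 = 1000000000 bps
Time = 12000 / 1000000000 seconds
Time in us = 12000 * 10^6 / 1000000000 = 12

12


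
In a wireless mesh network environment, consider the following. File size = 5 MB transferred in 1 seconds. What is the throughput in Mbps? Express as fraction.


Given: file = 5 MB, time = 1 s
File in Mb = 5 * 8 = 40 Mb
Throughput = 40 / 1 Mbps
Throughput = 40 Mbps

40


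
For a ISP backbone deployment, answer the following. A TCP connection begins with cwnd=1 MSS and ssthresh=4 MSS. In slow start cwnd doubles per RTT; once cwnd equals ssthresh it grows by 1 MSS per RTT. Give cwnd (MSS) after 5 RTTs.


RTT 0: cwnd = 1 MSS (initial)
RTT 1: cwnd = 2 MSS (slow start, doubled)
RTT 2: cwnd = 4 MSS (slow start, doubled)
RTT 3: cwnd = 5 MSS (congestion avoidance, +1)
RTT 4: cwnd = 6 MSS (congestion avoidance, +1)
RTT 5: cwnd = 7 MSS (congestion avoidance, +1)

7
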